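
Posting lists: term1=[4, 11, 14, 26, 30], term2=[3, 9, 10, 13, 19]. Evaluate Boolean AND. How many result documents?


Boolean AND: find intersection of posting lists
term1 docs: [4, 11, 14, 26, 30]
term2 docs: [3, 9, 10, 13, 19]
Intersection: []
|intersection| = 0

0


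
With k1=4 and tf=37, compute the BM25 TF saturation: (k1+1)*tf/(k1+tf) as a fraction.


BM25 TF component = (k1+1)*tf / (k1+tf)
k1 = 4, tf = 37
Numerator = (4+1)*37 = 185
Denominator = 4 + 37 = 41
= 185/41 = 185/41

185/41


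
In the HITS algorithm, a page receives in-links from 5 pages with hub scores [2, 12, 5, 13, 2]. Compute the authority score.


Authority = sum of hub scores of in-linkers
In-link 1: hub score = 2
In-link 2: hub score = 12
In-link 3: hub score = 5
In-link 4: hub score = 13
In-link 5: hub score = 2
Authority = 2 + 12 + 5 + 13 + 2 = 34

34


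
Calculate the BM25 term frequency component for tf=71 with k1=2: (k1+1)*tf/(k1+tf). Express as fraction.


BM25 TF component = (k1+1)*tf / (k1+tf)
k1 = 2, tf = 71
Numerator = (2+1)*71 = 213
Denominator = 2 + 71 = 73
= 213/73 = 213/73

213/73


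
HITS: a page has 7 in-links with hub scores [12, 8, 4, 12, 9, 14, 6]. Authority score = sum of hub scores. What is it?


Authority = sum of hub scores of in-linkers
In-link 1: hub score = 12
In-link 2: hub score = 8
In-link 3: hub score = 4
In-link 4: hub score = 12
In-link 5: hub score = 9
In-link 6: hub score = 14
In-link 7: hub score = 6
Authority = 12 + 8 + 4 + 12 + 9 + 14 + 6 = 65

65


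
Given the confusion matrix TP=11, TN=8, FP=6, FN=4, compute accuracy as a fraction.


Accuracy = (TP + TN) / (TP + TN + FP + FN)
TP + TN = 11 + 8 = 19
Total = 11 + 8 + 6 + 4 = 29
Accuracy = 19 / 29 = 19/29

19/29


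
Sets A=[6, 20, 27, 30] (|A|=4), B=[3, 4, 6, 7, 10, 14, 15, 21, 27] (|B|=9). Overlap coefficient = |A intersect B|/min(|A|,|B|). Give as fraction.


A intersect B = [6, 27]
|A intersect B| = 2
min(|A|, |B|) = min(4, 9) = 4
Overlap = 2 / 4 = 1/2

1/2


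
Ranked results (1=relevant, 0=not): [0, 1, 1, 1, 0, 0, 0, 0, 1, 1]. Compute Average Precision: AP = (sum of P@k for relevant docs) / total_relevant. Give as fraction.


Computing P@k for each relevant position:
Position 1: not relevant
Position 2: relevant, P@2 = 1/2 = 1/2
Position 3: relevant, P@3 = 2/3 = 2/3
Position 4: relevant, P@4 = 3/4 = 3/4
Position 5: not relevant
Position 6: not relevant
Position 7: not relevant
Position 8: not relevant
Position 9: relevant, P@9 = 4/9 = 4/9
Position 10: relevant, P@10 = 5/10 = 1/2
Sum of P@k = 1/2 + 2/3 + 3/4 + 4/9 + 1/2 = 103/36
AP = 103/36 / 5 = 103/180

103/180


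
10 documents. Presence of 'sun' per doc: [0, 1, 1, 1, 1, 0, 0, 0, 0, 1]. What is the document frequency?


Checking each document for 'sun':
Doc 1: absent
Doc 2: present
Doc 3: present
Doc 4: present
Doc 5: present
Doc 6: absent
Doc 7: absent
Doc 8: absent
Doc 9: absent
Doc 10: present
df = sum of presences = 0 + 1 + 1 + 1 + 1 + 0 + 0 + 0 + 0 + 1 = 5

5


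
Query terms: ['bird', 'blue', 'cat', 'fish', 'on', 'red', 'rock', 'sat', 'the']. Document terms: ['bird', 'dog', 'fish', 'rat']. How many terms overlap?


Query terms: ['bird', 'blue', 'cat', 'fish', 'on', 'red', 'rock', 'sat', 'the']
Document terms: ['bird', 'dog', 'fish', 'rat']
Common terms: ['bird', 'fish']
Overlap count = 2

2


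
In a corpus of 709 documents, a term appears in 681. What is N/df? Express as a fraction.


IDF ratio = N / df
= 709 / 681
= 709/681

709/681


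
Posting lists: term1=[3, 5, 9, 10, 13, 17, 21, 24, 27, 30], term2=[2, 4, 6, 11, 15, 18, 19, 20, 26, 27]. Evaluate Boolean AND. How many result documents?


Boolean AND: find intersection of posting lists
term1 docs: [3, 5, 9, 10, 13, 17, 21, 24, 27, 30]
term2 docs: [2, 4, 6, 11, 15, 18, 19, 20, 26, 27]
Intersection: [27]
|intersection| = 1

1


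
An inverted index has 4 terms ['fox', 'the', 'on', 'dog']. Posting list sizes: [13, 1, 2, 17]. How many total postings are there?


Summing posting list sizes:
'fox': 13 postings
'the': 1 postings
'on': 2 postings
'dog': 17 postings
Total = 13 + 1 + 2 + 17 = 33

33


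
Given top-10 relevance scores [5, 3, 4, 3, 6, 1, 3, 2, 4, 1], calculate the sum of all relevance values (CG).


Cumulative Gain = sum of relevance scores
Position 1: rel=5, running sum=5
Position 2: rel=3, running sum=8
Position 3: rel=4, running sum=12
Position 4: rel=3, running sum=15
Position 5: rel=6, running sum=21
Position 6: rel=1, running sum=22
Position 7: rel=3, running sum=25
Position 8: rel=2, running sum=27
Position 9: rel=4, running sum=31
Position 10: rel=1, running sum=32
CG = 32

32


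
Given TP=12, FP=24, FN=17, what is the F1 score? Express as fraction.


F1 = 2 * P * R / (P + R)
P = TP/(TP+FP) = 12/36 = 1/3
R = TP/(TP+FN) = 12/29 = 12/29
2 * P * R = 2 * 1/3 * 12/29 = 8/29
P + R = 1/3 + 12/29 = 65/87
F1 = 8/29 / 65/87 = 24/65

24/65


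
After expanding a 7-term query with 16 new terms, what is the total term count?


Original terms: 7
Expansion terms: 16
Total = 7 + 16 = 23

23


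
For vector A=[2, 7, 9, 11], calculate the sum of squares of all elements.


|A|^2 = sum of squared components
A[0]^2 = 2^2 = 4
A[1]^2 = 7^2 = 49
A[2]^2 = 9^2 = 81
A[3]^2 = 11^2 = 121
Sum = 4 + 49 + 81 + 121 = 255

255


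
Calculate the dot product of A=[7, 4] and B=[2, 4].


Dot product = sum of element-wise products
A[0]*B[0] = 7*2 = 14
A[1]*B[1] = 4*4 = 16
Sum = 14 + 16 = 30

30


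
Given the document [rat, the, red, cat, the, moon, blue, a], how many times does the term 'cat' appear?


Document has 8 words
Scanning for 'cat':
Found at positions: [3]
Count = 1

1


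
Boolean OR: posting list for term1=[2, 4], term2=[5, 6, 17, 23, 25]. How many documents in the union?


Boolean OR: find union of posting lists
term1 docs: [2, 4]
term2 docs: [5, 6, 17, 23, 25]
Union: [2, 4, 5, 6, 17, 23, 25]
|union| = 7

7


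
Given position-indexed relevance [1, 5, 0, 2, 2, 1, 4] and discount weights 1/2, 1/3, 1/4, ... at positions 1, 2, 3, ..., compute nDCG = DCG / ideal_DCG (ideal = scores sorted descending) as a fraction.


Position discount weights w_i = 1/(i+1) for i=1..7:
Weights = [1/2, 1/3, 1/4, 1/5, 1/6, 1/7, 1/8]
Actual relevance: [1, 5, 0, 2, 2, 1, 4]
DCG = 1/2 + 5/3 + 0/4 + 2/5 + 2/6 + 1/7 + 4/8 = 124/35
Ideal relevance (sorted desc): [5, 4, 2, 2, 1, 1, 0]
Ideal DCG = 5/2 + 4/3 + 2/4 + 2/5 + 1/6 + 1/7 + 0/8 = 353/70
nDCG = DCG / ideal_DCG = 124/35 / 353/70 = 248/353

248/353


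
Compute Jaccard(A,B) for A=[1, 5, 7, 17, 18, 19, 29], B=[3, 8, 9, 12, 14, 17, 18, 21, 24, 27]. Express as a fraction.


A intersect B = [17, 18]
|A intersect B| = 2
A union B = [1, 3, 5, 7, 8, 9, 12, 14, 17, 18, 19, 21, 24, 27, 29]
|A union B| = 15
Jaccard = 2/15 = 2/15

2/15


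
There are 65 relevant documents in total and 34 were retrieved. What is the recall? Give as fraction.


Recall = retrieved_relevant / total_relevant
= 34 / 65
= 34 / (34 + 31)
= 34/65

34/65


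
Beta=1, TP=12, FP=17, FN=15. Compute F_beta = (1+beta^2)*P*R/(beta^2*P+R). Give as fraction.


P = TP/(TP+FP) = 12/29 = 12/29
R = TP/(TP+FN) = 12/27 = 4/9
beta^2 = 1^2 = 1
(1 + beta^2) = 2
Numerator = (1+beta^2)*P*R = 32/87
Denominator = beta^2*P + R = 12/29 + 4/9 = 224/261
F_beta = 3/7

3/7


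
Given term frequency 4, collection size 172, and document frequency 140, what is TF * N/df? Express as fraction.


TF * (N/df)
= 4 * (172/140)
= 4 * 43/35
= 172/35

172/35


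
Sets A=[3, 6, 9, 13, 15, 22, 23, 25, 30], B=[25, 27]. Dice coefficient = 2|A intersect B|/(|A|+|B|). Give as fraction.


A intersect B = [25]
|A intersect B| = 1
|A| = 9, |B| = 2
Dice = 2*1 / (9+2)
= 2 / 11 = 2/11

2/11


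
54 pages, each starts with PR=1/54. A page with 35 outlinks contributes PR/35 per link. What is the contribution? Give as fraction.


Initial PR = 1/54 = 1/54
Outlinks = 35
Contribution per link = PR / outlinks
= 1/54 / 35
= 1/1890

1/1890


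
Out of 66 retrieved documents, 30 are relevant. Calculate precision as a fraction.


Precision = relevant_retrieved / total_retrieved
= 30 / 66
= 30 / (30 + 36)
= 5/11

5/11


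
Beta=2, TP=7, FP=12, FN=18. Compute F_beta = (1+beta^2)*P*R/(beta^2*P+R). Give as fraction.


P = TP/(TP+FP) = 7/19 = 7/19
R = TP/(TP+FN) = 7/25 = 7/25
beta^2 = 2^2 = 4
(1 + beta^2) = 5
Numerator = (1+beta^2)*P*R = 49/95
Denominator = beta^2*P + R = 28/19 + 7/25 = 833/475
F_beta = 5/17

5/17


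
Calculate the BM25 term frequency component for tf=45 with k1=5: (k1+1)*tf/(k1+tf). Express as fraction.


BM25 TF component = (k1+1)*tf / (k1+tf)
k1 = 5, tf = 45
Numerator = (5+1)*45 = 270
Denominator = 5 + 45 = 50
= 270/50 = 27/5

27/5


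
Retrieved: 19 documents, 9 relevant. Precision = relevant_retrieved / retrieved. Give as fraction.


Precision = relevant_retrieved / total_retrieved
= 9 / 19
= 9 / (9 + 10)
= 9/19

9/19


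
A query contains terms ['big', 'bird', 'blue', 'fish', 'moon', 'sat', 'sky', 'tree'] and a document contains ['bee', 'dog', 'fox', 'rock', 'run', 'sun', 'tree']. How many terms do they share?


Query terms: ['big', 'bird', 'blue', 'fish', 'moon', 'sat', 'sky', 'tree']
Document terms: ['bee', 'dog', 'fox', 'rock', 'run', 'sun', 'tree']
Common terms: ['tree']
Overlap count = 1

1


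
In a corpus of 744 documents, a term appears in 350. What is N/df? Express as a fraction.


IDF ratio = N / df
= 744 / 350
= 372/175

372/175


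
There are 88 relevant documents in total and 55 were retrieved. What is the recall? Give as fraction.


Recall = retrieved_relevant / total_relevant
= 55 / 88
= 55 / (55 + 33)
= 5/8

5/8


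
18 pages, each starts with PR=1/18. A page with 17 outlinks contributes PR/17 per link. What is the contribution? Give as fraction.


Initial PR = 1/18 = 1/18
Outlinks = 17
Contribution per link = PR / outlinks
= 1/18 / 17
= 1/306

1/306


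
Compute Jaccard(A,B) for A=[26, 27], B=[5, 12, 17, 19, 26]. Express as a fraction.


A intersect B = [26]
|A intersect B| = 1
A union B = [5, 12, 17, 19, 26, 27]
|A union B| = 6
Jaccard = 1/6 = 1/6

1/6


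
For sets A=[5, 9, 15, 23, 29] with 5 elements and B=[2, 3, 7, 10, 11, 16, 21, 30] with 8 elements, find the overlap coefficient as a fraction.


A intersect B = []
|A intersect B| = 0
min(|A|, |B|) = min(5, 8) = 5
Overlap = 0 / 5 = 0

0


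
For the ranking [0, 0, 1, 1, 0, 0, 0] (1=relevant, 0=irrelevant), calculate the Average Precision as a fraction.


Computing P@k for each relevant position:
Position 1: not relevant
Position 2: not relevant
Position 3: relevant, P@3 = 1/3 = 1/3
Position 4: relevant, P@4 = 2/4 = 1/2
Position 5: not relevant
Position 6: not relevant
Position 7: not relevant
Sum of P@k = 1/3 + 1/2 = 5/6
AP = 5/6 / 2 = 5/12

5/12


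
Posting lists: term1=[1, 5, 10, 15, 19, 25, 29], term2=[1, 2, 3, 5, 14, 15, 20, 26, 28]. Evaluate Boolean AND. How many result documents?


Boolean AND: find intersection of posting lists
term1 docs: [1, 5, 10, 15, 19, 25, 29]
term2 docs: [1, 2, 3, 5, 14, 15, 20, 26, 28]
Intersection: [1, 5, 15]
|intersection| = 3

3


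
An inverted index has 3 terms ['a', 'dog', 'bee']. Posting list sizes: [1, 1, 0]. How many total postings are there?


Summing posting list sizes:
'a': 1 postings
'dog': 1 postings
'bee': 0 postings
Total = 1 + 1 + 0 = 2

2


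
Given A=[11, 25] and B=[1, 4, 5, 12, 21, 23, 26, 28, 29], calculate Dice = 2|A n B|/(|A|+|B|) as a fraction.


A intersect B = []
|A intersect B| = 0
|A| = 2, |B| = 9
Dice = 2*0 / (2+9)
= 0 / 11 = 0

0


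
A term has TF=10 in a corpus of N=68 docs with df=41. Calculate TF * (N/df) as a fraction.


TF * (N/df)
= 10 * (68/41)
= 10 * 68/41
= 680/41

680/41


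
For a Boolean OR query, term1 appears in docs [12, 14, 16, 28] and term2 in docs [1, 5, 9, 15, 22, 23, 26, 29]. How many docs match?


Boolean OR: find union of posting lists
term1 docs: [12, 14, 16, 28]
term2 docs: [1, 5, 9, 15, 22, 23, 26, 29]
Union: [1, 5, 9, 12, 14, 15, 16, 22, 23, 26, 28, 29]
|union| = 12

12


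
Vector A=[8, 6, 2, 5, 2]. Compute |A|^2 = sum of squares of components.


|A|^2 = sum of squared components
A[0]^2 = 8^2 = 64
A[1]^2 = 6^2 = 36
A[2]^2 = 2^2 = 4
A[3]^2 = 5^2 = 25
A[4]^2 = 2^2 = 4
Sum = 64 + 36 + 4 + 25 + 4 = 133

133


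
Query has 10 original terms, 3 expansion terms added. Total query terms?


Original terms: 10
Expansion terms: 3
Total = 10 + 3 = 13

13


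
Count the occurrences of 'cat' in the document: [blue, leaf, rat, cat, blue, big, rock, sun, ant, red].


Document has 10 words
Scanning for 'cat':
Found at positions: [3]
Count = 1

1


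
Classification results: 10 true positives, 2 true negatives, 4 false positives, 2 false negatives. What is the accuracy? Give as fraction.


Accuracy = (TP + TN) / (TP + TN + FP + FN)
TP + TN = 10 + 2 = 12
Total = 10 + 2 + 4 + 2 = 18
Accuracy = 12 / 18 = 2/3

2/3


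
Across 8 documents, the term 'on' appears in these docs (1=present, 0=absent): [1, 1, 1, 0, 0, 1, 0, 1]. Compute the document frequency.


Checking each document for 'on':
Doc 1: present
Doc 2: present
Doc 3: present
Doc 4: absent
Doc 5: absent
Doc 6: present
Doc 7: absent
Doc 8: present
df = sum of presences = 1 + 1 + 1 + 0 + 0 + 1 + 0 + 1 = 5

5


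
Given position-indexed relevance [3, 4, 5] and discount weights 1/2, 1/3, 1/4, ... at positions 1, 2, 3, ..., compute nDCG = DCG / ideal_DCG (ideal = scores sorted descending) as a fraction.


Position discount weights w_i = 1/(i+1) for i=1..3:
Weights = [1/2, 1/3, 1/4]
Actual relevance: [3, 4, 5]
DCG = 3/2 + 4/3 + 5/4 = 49/12
Ideal relevance (sorted desc): [5, 4, 3]
Ideal DCG = 5/2 + 4/3 + 3/4 = 55/12
nDCG = DCG / ideal_DCG = 49/12 / 55/12 = 49/55

49/55


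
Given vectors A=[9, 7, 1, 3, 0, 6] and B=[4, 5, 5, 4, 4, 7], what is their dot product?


Dot product = sum of element-wise products
A[0]*B[0] = 9*4 = 36
A[1]*B[1] = 7*5 = 35
A[2]*B[2] = 1*5 = 5
A[3]*B[3] = 3*4 = 12
A[4]*B[4] = 0*4 = 0
A[5]*B[5] = 6*7 = 42
Sum = 36 + 35 + 5 + 12 + 0 + 42 = 130

130


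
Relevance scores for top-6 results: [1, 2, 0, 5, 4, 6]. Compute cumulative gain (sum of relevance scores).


Cumulative Gain = sum of relevance scores
Position 1: rel=1, running sum=1
Position 2: rel=2, running sum=3
Position 3: rel=0, running sum=3
Position 4: rel=5, running sum=8
Position 5: rel=4, running sum=12
Position 6: rel=6, running sum=18
CG = 18

18


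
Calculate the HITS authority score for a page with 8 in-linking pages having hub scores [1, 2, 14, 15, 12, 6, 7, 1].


Authority = sum of hub scores of in-linkers
In-link 1: hub score = 1
In-link 2: hub score = 2
In-link 3: hub score = 14
In-link 4: hub score = 15
In-link 5: hub score = 12
In-link 6: hub score = 6
In-link 7: hub score = 7
In-link 8: hub score = 1
Authority = 1 + 2 + 14 + 15 + 12 + 6 + 7 + 1 = 58

58


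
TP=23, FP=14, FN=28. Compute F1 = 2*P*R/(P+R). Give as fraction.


F1 = 2 * P * R / (P + R)
P = TP/(TP+FP) = 23/37 = 23/37
R = TP/(TP+FN) = 23/51 = 23/51
2 * P * R = 2 * 23/37 * 23/51 = 1058/1887
P + R = 23/37 + 23/51 = 2024/1887
F1 = 1058/1887 / 2024/1887 = 23/44

23/44


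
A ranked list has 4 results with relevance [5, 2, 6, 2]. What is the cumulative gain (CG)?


Cumulative Gain = sum of relevance scores
Position 1: rel=5, running sum=5
Position 2: rel=2, running sum=7
Position 3: rel=6, running sum=13
Position 4: rel=2, running sum=15
CG = 15

15


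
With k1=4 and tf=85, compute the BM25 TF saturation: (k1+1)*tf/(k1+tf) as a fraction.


BM25 TF component = (k1+1)*tf / (k1+tf)
k1 = 4, tf = 85
Numerator = (4+1)*85 = 425
Denominator = 4 + 85 = 89
= 425/89 = 425/89

425/89


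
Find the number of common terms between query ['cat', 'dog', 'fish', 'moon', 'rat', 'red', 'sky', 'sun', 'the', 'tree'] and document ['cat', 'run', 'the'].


Query terms: ['cat', 'dog', 'fish', 'moon', 'rat', 'red', 'sky', 'sun', 'the', 'tree']
Document terms: ['cat', 'run', 'the']
Common terms: ['cat', 'the']
Overlap count = 2

2


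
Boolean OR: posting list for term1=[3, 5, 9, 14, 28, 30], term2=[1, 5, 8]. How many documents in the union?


Boolean OR: find union of posting lists
term1 docs: [3, 5, 9, 14, 28, 30]
term2 docs: [1, 5, 8]
Union: [1, 3, 5, 8, 9, 14, 28, 30]
|union| = 8

8


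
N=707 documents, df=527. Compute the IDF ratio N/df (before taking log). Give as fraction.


IDF ratio = N / df
= 707 / 527
= 707/527

707/527


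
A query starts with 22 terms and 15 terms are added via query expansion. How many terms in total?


Original terms: 22
Expansion terms: 15
Total = 22 + 15 = 37

37


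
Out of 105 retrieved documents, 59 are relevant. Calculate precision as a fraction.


Precision = relevant_retrieved / total_retrieved
= 59 / 105
= 59 / (59 + 46)
= 59/105

59/105


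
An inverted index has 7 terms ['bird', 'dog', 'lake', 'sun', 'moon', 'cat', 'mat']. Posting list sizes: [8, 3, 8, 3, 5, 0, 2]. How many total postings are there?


Summing posting list sizes:
'bird': 8 postings
'dog': 3 postings
'lake': 8 postings
'sun': 3 postings
'moon': 5 postings
'cat': 0 postings
'mat': 2 postings
Total = 8 + 3 + 8 + 3 + 5 + 0 + 2 = 29

29


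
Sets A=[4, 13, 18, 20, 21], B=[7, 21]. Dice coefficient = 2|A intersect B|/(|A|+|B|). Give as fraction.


A intersect B = [21]
|A intersect B| = 1
|A| = 5, |B| = 2
Dice = 2*1 / (5+2)
= 2 / 7 = 2/7

2/7


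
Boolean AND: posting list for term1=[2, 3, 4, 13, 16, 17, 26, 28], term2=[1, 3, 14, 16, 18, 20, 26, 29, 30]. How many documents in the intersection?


Boolean AND: find intersection of posting lists
term1 docs: [2, 3, 4, 13, 16, 17, 26, 28]
term2 docs: [1, 3, 14, 16, 18, 20, 26, 29, 30]
Intersection: [3, 16, 26]
|intersection| = 3

3


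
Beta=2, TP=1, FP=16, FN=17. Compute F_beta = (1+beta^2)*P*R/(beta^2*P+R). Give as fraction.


P = TP/(TP+FP) = 1/17 = 1/17
R = TP/(TP+FN) = 1/18 = 1/18
beta^2 = 2^2 = 4
(1 + beta^2) = 5
Numerator = (1+beta^2)*P*R = 5/306
Denominator = beta^2*P + R = 4/17 + 1/18 = 89/306
F_beta = 5/89

5/89


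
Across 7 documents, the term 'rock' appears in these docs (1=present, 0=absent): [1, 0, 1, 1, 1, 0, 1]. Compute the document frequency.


Checking each document for 'rock':
Doc 1: present
Doc 2: absent
Doc 3: present
Doc 4: present
Doc 5: present
Doc 6: absent
Doc 7: present
df = sum of presences = 1 + 0 + 1 + 1 + 1 + 0 + 1 = 5

5


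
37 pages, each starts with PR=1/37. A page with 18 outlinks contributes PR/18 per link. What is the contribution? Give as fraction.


Initial PR = 1/37 = 1/37
Outlinks = 18
Contribution per link = PR / outlinks
= 1/37 / 18
= 1/666

1/666


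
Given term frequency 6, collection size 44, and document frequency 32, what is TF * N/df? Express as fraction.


TF * (N/df)
= 6 * (44/32)
= 6 * 11/8
= 33/4

33/4


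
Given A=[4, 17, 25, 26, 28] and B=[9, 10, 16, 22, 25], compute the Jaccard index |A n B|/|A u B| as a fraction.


A intersect B = [25]
|A intersect B| = 1
A union B = [4, 9, 10, 16, 17, 22, 25, 26, 28]
|A union B| = 9
Jaccard = 1/9 = 1/9

1/9


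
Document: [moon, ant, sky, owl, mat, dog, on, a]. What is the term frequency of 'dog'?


Document has 8 words
Scanning for 'dog':
Found at positions: [5]
Count = 1

1


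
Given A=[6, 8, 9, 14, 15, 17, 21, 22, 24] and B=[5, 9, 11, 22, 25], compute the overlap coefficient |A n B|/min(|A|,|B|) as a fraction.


A intersect B = [9, 22]
|A intersect B| = 2
min(|A|, |B|) = min(9, 5) = 5
Overlap = 2 / 5 = 2/5

2/5


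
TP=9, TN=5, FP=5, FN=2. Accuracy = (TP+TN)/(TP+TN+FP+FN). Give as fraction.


Accuracy = (TP + TN) / (TP + TN + FP + FN)
TP + TN = 9 + 5 = 14
Total = 9 + 5 + 5 + 2 = 21
Accuracy = 14 / 21 = 2/3

2/3


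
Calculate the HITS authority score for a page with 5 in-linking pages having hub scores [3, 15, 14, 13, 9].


Authority = sum of hub scores of in-linkers
In-link 1: hub score = 3
In-link 2: hub score = 15
In-link 3: hub score = 14
In-link 4: hub score = 13
In-link 5: hub score = 9
Authority = 3 + 15 + 14 + 13 + 9 = 54

54


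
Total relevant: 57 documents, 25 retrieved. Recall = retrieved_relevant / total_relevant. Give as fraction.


Recall = retrieved_relevant / total_relevant
= 25 / 57
= 25 / (25 + 32)
= 25/57

25/57


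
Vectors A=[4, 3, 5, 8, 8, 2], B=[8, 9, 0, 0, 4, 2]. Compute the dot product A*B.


Dot product = sum of element-wise products
A[0]*B[0] = 4*8 = 32
A[1]*B[1] = 3*9 = 27
A[2]*B[2] = 5*0 = 0
A[3]*B[3] = 8*0 = 0
A[4]*B[4] = 8*4 = 32
A[5]*B[5] = 2*2 = 4
Sum = 32 + 27 + 0 + 0 + 32 + 4 = 95

95


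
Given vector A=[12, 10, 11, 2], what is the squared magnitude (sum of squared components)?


|A|^2 = sum of squared components
A[0]^2 = 12^2 = 144
A[1]^2 = 10^2 = 100
A[2]^2 = 11^2 = 121
A[3]^2 = 2^2 = 4
Sum = 144 + 100 + 121 + 4 = 369

369


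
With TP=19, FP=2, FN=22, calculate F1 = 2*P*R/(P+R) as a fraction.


F1 = 2 * P * R / (P + R)
P = TP/(TP+FP) = 19/21 = 19/21
R = TP/(TP+FN) = 19/41 = 19/41
2 * P * R = 2 * 19/21 * 19/41 = 722/861
P + R = 19/21 + 19/41 = 1178/861
F1 = 722/861 / 1178/861 = 19/31

19/31


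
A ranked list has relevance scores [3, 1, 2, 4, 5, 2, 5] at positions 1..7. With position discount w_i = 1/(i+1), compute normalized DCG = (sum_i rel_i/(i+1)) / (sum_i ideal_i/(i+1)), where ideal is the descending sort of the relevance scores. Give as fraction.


Position discount weights w_i = 1/(i+1) for i=1..7:
Weights = [1/2, 1/3, 1/4, 1/5, 1/6, 1/7, 1/8]
Actual relevance: [3, 1, 2, 4, 5, 2, 5]
DCG = 3/2 + 1/3 + 2/4 + 4/5 + 5/6 + 2/7 + 5/8 = 4097/840
Ideal relevance (sorted desc): [5, 5, 4, 3, 2, 2, 1]
Ideal DCG = 5/2 + 5/3 + 4/4 + 3/5 + 2/6 + 2/7 + 1/8 = 1823/280
nDCG = DCG / ideal_DCG = 4097/840 / 1823/280 = 4097/5469

4097/5469


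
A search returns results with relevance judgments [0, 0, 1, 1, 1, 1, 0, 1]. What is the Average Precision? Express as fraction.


Computing P@k for each relevant position:
Position 1: not relevant
Position 2: not relevant
Position 3: relevant, P@3 = 1/3 = 1/3
Position 4: relevant, P@4 = 2/4 = 1/2
Position 5: relevant, P@5 = 3/5 = 3/5
Position 6: relevant, P@6 = 4/6 = 2/3
Position 7: not relevant
Position 8: relevant, P@8 = 5/8 = 5/8
Sum of P@k = 1/3 + 1/2 + 3/5 + 2/3 + 5/8 = 109/40
AP = 109/40 / 5 = 109/200

109/200


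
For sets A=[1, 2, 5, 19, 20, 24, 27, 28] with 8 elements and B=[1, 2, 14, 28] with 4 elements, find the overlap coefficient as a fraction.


A intersect B = [1, 2, 28]
|A intersect B| = 3
min(|A|, |B|) = min(8, 4) = 4
Overlap = 3 / 4 = 3/4

3/4


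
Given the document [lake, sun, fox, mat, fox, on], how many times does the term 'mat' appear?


Document has 6 words
Scanning for 'mat':
Found at positions: [3]
Count = 1

1


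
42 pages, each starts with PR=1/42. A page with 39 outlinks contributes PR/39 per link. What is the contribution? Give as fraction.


Initial PR = 1/42 = 1/42
Outlinks = 39
Contribution per link = PR / outlinks
= 1/42 / 39
= 1/1638

1/1638


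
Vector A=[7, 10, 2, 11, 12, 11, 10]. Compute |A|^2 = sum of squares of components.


|A|^2 = sum of squared components
A[0]^2 = 7^2 = 49
A[1]^2 = 10^2 = 100
A[2]^2 = 2^2 = 4
A[3]^2 = 11^2 = 121
A[4]^2 = 12^2 = 144
A[5]^2 = 11^2 = 121
A[6]^2 = 10^2 = 100
Sum = 49 + 100 + 4 + 121 + 144 + 121 + 100 = 639

639


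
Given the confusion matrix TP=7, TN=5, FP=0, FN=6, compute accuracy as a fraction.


Accuracy = (TP + TN) / (TP + TN + FP + FN)
TP + TN = 7 + 5 = 12
Total = 7 + 5 + 0 + 6 = 18
Accuracy = 12 / 18 = 2/3

2/3


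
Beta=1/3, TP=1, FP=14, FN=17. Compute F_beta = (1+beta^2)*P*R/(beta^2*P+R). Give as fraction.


P = TP/(TP+FP) = 1/15 = 1/15
R = TP/(TP+FN) = 1/18 = 1/18
beta^2 = 1/3^2 = 1/9
(1 + beta^2) = 10/9
Numerator = (1+beta^2)*P*R = 1/243
Denominator = beta^2*P + R = 1/135 + 1/18 = 17/270
F_beta = 10/153

10/153


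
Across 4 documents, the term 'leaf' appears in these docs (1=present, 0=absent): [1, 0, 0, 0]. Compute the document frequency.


Checking each document for 'leaf':
Doc 1: present
Doc 2: absent
Doc 3: absent
Doc 4: absent
df = sum of presences = 1 + 0 + 0 + 0 = 1

1


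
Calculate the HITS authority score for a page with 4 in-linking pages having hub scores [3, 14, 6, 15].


Authority = sum of hub scores of in-linkers
In-link 1: hub score = 3
In-link 2: hub score = 14
In-link 3: hub score = 6
In-link 4: hub score = 15
Authority = 3 + 14 + 6 + 15 = 38

38


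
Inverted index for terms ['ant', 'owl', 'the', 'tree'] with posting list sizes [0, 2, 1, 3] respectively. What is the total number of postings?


Summing posting list sizes:
'ant': 0 postings
'owl': 2 postings
'the': 1 postings
'tree': 3 postings
Total = 0 + 2 + 1 + 3 = 6

6


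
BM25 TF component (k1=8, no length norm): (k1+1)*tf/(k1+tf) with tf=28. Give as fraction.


BM25 TF component = (k1+1)*tf / (k1+tf)
k1 = 8, tf = 28
Numerator = (8+1)*28 = 252
Denominator = 8 + 28 = 36
= 252/36 = 7

7


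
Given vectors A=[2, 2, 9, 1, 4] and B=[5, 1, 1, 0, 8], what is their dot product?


Dot product = sum of element-wise products
A[0]*B[0] = 2*5 = 10
A[1]*B[1] = 2*1 = 2
A[2]*B[2] = 9*1 = 9
A[3]*B[3] = 1*0 = 0
A[4]*B[4] = 4*8 = 32
Sum = 10 + 2 + 9 + 0 + 32 = 53

53


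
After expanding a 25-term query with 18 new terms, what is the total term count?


Original terms: 25
Expansion terms: 18
Total = 25 + 18 = 43

43


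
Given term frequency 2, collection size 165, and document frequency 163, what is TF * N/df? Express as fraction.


TF * (N/df)
= 2 * (165/163)
= 2 * 165/163
= 330/163

330/163


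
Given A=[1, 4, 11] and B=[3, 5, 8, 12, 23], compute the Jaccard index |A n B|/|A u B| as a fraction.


A intersect B = []
|A intersect B| = 0
A union B = [1, 3, 4, 5, 8, 11, 12, 23]
|A union B| = 8
Jaccard = 0/8 = 0

0


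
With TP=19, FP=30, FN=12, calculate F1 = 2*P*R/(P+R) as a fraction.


F1 = 2 * P * R / (P + R)
P = TP/(TP+FP) = 19/49 = 19/49
R = TP/(TP+FN) = 19/31 = 19/31
2 * P * R = 2 * 19/49 * 19/31 = 722/1519
P + R = 19/49 + 19/31 = 1520/1519
F1 = 722/1519 / 1520/1519 = 19/40

19/40


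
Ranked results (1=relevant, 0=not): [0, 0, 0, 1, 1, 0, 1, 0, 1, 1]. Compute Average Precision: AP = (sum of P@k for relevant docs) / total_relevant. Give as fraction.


Computing P@k for each relevant position:
Position 1: not relevant
Position 2: not relevant
Position 3: not relevant
Position 4: relevant, P@4 = 1/4 = 1/4
Position 5: relevant, P@5 = 2/5 = 2/5
Position 6: not relevant
Position 7: relevant, P@7 = 3/7 = 3/7
Position 8: not relevant
Position 9: relevant, P@9 = 4/9 = 4/9
Position 10: relevant, P@10 = 5/10 = 1/2
Sum of P@k = 1/4 + 2/5 + 3/7 + 4/9 + 1/2 = 2549/1260
AP = 2549/1260 / 5 = 2549/6300

2549/6300


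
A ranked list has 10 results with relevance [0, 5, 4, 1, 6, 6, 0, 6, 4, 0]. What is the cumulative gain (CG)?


Cumulative Gain = sum of relevance scores
Position 1: rel=0, running sum=0
Position 2: rel=5, running sum=5
Position 3: rel=4, running sum=9
Position 4: rel=1, running sum=10
Position 5: rel=6, running sum=16
Position 6: rel=6, running sum=22
Position 7: rel=0, running sum=22
Position 8: rel=6, running sum=28
Position 9: rel=4, running sum=32
Position 10: rel=0, running sum=32
CG = 32

32


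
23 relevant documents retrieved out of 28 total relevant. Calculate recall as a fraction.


Recall = retrieved_relevant / total_relevant
= 23 / 28
= 23 / (23 + 5)
= 23/28

23/28


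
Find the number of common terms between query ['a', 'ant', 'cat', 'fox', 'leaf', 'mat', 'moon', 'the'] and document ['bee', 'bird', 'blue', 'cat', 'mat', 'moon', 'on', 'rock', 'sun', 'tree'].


Query terms: ['a', 'ant', 'cat', 'fox', 'leaf', 'mat', 'moon', 'the']
Document terms: ['bee', 'bird', 'blue', 'cat', 'mat', 'moon', 'on', 'rock', 'sun', 'tree']
Common terms: ['cat', 'mat', 'moon']
Overlap count = 3

3


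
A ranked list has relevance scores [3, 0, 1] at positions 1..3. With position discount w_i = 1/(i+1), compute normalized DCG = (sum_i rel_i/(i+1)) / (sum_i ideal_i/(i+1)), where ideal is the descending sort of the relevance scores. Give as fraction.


Position discount weights w_i = 1/(i+1) for i=1..3:
Weights = [1/2, 1/3, 1/4]
Actual relevance: [3, 0, 1]
DCG = 3/2 + 0/3 + 1/4 = 7/4
Ideal relevance (sorted desc): [3, 1, 0]
Ideal DCG = 3/2 + 1/3 + 0/4 = 11/6
nDCG = DCG / ideal_DCG = 7/4 / 11/6 = 21/22

21/22


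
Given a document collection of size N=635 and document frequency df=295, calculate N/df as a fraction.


IDF ratio = N / df
= 635 / 295
= 127/59

127/59


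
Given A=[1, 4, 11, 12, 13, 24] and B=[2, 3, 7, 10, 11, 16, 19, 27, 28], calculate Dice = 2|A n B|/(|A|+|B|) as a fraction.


A intersect B = [11]
|A intersect B| = 1
|A| = 6, |B| = 9
Dice = 2*1 / (6+9)
= 2 / 15 = 2/15

2/15


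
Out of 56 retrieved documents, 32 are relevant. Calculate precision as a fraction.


Precision = relevant_retrieved / total_retrieved
= 32 / 56
= 32 / (32 + 24)
= 4/7

4/7


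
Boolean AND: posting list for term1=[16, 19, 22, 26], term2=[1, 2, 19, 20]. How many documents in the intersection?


Boolean AND: find intersection of posting lists
term1 docs: [16, 19, 22, 26]
term2 docs: [1, 2, 19, 20]
Intersection: [19]
|intersection| = 1

1


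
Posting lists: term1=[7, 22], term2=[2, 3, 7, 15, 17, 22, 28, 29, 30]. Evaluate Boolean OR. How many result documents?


Boolean OR: find union of posting lists
term1 docs: [7, 22]
term2 docs: [2, 3, 7, 15, 17, 22, 28, 29, 30]
Union: [2, 3, 7, 15, 17, 22, 28, 29, 30]
|union| = 9

9


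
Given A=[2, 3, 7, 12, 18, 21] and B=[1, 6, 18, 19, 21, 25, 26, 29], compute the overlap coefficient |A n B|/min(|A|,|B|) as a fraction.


A intersect B = [18, 21]
|A intersect B| = 2
min(|A|, |B|) = min(6, 8) = 6
Overlap = 2 / 6 = 1/3

1/3


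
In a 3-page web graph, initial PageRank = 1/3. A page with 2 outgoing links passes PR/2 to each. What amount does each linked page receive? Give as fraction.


Initial PR = 1/3 = 1/3
Outlinks = 2
Contribution per link = PR / outlinks
= 1/3 / 2
= 1/6

1/6


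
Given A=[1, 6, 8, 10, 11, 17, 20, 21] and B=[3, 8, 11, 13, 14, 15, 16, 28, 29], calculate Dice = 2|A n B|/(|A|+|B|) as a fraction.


A intersect B = [8, 11]
|A intersect B| = 2
|A| = 8, |B| = 9
Dice = 2*2 / (8+9)
= 4 / 17 = 4/17

4/17


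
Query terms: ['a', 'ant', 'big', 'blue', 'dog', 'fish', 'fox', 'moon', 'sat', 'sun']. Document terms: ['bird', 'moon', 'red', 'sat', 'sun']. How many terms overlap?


Query terms: ['a', 'ant', 'big', 'blue', 'dog', 'fish', 'fox', 'moon', 'sat', 'sun']
Document terms: ['bird', 'moon', 'red', 'sat', 'sun']
Common terms: ['moon', 'sat', 'sun']
Overlap count = 3

3


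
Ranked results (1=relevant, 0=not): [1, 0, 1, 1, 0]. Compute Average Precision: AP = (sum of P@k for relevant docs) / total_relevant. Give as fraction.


Computing P@k for each relevant position:
Position 1: relevant, P@1 = 1/1 = 1
Position 2: not relevant
Position 3: relevant, P@3 = 2/3 = 2/3
Position 4: relevant, P@4 = 3/4 = 3/4
Position 5: not relevant
Sum of P@k = 1 + 2/3 + 3/4 = 29/12
AP = 29/12 / 3 = 29/36

29/36


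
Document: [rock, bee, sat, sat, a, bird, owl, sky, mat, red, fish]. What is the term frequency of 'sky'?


Document has 11 words
Scanning for 'sky':
Found at positions: [7]
Count = 1

1


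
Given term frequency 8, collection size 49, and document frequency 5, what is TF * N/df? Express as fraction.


TF * (N/df)
= 8 * (49/5)
= 8 * 49/5
= 392/5

392/5


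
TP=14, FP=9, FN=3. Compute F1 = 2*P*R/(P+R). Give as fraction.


F1 = 2 * P * R / (P + R)
P = TP/(TP+FP) = 14/23 = 14/23
R = TP/(TP+FN) = 14/17 = 14/17
2 * P * R = 2 * 14/23 * 14/17 = 392/391
P + R = 14/23 + 14/17 = 560/391
F1 = 392/391 / 560/391 = 7/10

7/10


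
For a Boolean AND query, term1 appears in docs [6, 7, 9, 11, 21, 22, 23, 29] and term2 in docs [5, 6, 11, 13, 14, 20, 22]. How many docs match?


Boolean AND: find intersection of posting lists
term1 docs: [6, 7, 9, 11, 21, 22, 23, 29]
term2 docs: [5, 6, 11, 13, 14, 20, 22]
Intersection: [6, 11, 22]
|intersection| = 3

3


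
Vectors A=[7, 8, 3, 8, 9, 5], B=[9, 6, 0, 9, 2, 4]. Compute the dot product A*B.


Dot product = sum of element-wise products
A[0]*B[0] = 7*9 = 63
A[1]*B[1] = 8*6 = 48
A[2]*B[2] = 3*0 = 0
A[3]*B[3] = 8*9 = 72
A[4]*B[4] = 9*2 = 18
A[5]*B[5] = 5*4 = 20
Sum = 63 + 48 + 0 + 72 + 18 + 20 = 221

221


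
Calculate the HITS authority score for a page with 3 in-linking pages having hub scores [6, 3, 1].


Authority = sum of hub scores of in-linkers
In-link 1: hub score = 6
In-link 2: hub score = 3
In-link 3: hub score = 1
Authority = 6 + 3 + 1 = 10

10


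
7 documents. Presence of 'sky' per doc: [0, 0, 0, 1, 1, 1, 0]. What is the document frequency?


Checking each document for 'sky':
Doc 1: absent
Doc 2: absent
Doc 3: absent
Doc 4: present
Doc 5: present
Doc 6: present
Doc 7: absent
df = sum of presences = 0 + 0 + 0 + 1 + 1 + 1 + 0 = 3

3


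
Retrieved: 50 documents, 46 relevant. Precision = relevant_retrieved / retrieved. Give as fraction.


Precision = relevant_retrieved / total_retrieved
= 46 / 50
= 46 / (46 + 4)
= 23/25

23/25


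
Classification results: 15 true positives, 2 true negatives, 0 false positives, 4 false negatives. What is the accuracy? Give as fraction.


Accuracy = (TP + TN) / (TP + TN + FP + FN)
TP + TN = 15 + 2 = 17
Total = 15 + 2 + 0 + 4 = 21
Accuracy = 17 / 21 = 17/21

17/21


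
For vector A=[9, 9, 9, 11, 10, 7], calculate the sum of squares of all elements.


|A|^2 = sum of squared components
A[0]^2 = 9^2 = 81
A[1]^2 = 9^2 = 81
A[2]^2 = 9^2 = 81
A[3]^2 = 11^2 = 121
A[4]^2 = 10^2 = 100
A[5]^2 = 7^2 = 49
Sum = 81 + 81 + 81 + 121 + 100 + 49 = 513

513


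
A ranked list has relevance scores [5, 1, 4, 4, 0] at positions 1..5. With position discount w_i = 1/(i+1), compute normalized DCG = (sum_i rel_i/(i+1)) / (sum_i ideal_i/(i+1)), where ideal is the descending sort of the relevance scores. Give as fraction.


Position discount weights w_i = 1/(i+1) for i=1..5:
Weights = [1/2, 1/3, 1/4, 1/5, 1/6]
Actual relevance: [5, 1, 4, 4, 0]
DCG = 5/2 + 1/3 + 4/4 + 4/5 + 0/6 = 139/30
Ideal relevance (sorted desc): [5, 4, 4, 1, 0]
Ideal DCG = 5/2 + 4/3 + 4/4 + 1/5 + 0/6 = 151/30
nDCG = DCG / ideal_DCG = 139/30 / 151/30 = 139/151

139/151


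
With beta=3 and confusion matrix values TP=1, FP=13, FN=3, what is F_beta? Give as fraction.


P = TP/(TP+FP) = 1/14 = 1/14
R = TP/(TP+FN) = 1/4 = 1/4
beta^2 = 3^2 = 9
(1 + beta^2) = 10
Numerator = (1+beta^2)*P*R = 5/28
Denominator = beta^2*P + R = 9/14 + 1/4 = 25/28
F_beta = 1/5

1/5


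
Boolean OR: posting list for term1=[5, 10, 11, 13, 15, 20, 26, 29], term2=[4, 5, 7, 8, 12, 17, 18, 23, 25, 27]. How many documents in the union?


Boolean OR: find union of posting lists
term1 docs: [5, 10, 11, 13, 15, 20, 26, 29]
term2 docs: [4, 5, 7, 8, 12, 17, 18, 23, 25, 27]
Union: [4, 5, 7, 8, 10, 11, 12, 13, 15, 17, 18, 20, 23, 25, 26, 27, 29]
|union| = 17

17


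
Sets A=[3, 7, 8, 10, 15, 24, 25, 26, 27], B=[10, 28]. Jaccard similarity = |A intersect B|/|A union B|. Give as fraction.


A intersect B = [10]
|A intersect B| = 1
A union B = [3, 7, 8, 10, 15, 24, 25, 26, 27, 28]
|A union B| = 10
Jaccard = 1/10 = 1/10

1/10


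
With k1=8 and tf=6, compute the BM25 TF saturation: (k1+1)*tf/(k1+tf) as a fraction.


BM25 TF component = (k1+1)*tf / (k1+tf)
k1 = 8, tf = 6
Numerator = (8+1)*6 = 54
Denominator = 8 + 6 = 14
= 54/14 = 27/7

27/7


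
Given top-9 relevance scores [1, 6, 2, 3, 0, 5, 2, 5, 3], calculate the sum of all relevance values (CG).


Cumulative Gain = sum of relevance scores
Position 1: rel=1, running sum=1
Position 2: rel=6, running sum=7
Position 3: rel=2, running sum=9
Position 4: rel=3, running sum=12
Position 5: rel=0, running sum=12
Position 6: rel=5, running sum=17
Position 7: rel=2, running sum=19
Position 8: rel=5, running sum=24
Position 9: rel=3, running sum=27
CG = 27

27


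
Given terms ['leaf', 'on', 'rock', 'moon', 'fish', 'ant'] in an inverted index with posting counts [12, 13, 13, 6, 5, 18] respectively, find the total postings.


Summing posting list sizes:
'leaf': 12 postings
'on': 13 postings
'rock': 13 postings
'moon': 6 postings
'fish': 5 postings
'ant': 18 postings
Total = 12 + 13 + 13 + 6 + 5 + 18 = 67

67


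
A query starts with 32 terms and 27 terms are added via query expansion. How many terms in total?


Original terms: 32
Expansion terms: 27
Total = 32 + 27 = 59

59


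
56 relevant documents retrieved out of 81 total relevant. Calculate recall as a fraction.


Recall = retrieved_relevant / total_relevant
= 56 / 81
= 56 / (56 + 25)
= 56/81

56/81


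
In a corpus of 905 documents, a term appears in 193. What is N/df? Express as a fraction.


IDF ratio = N / df
= 905 / 193
= 905/193

905/193


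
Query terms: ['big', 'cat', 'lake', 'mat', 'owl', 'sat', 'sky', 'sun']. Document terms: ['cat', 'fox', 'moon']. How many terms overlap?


Query terms: ['big', 'cat', 'lake', 'mat', 'owl', 'sat', 'sky', 'sun']
Document terms: ['cat', 'fox', 'moon']
Common terms: ['cat']
Overlap count = 1

1


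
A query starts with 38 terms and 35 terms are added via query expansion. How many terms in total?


Original terms: 38
Expansion terms: 35
Total = 38 + 35 = 73

73


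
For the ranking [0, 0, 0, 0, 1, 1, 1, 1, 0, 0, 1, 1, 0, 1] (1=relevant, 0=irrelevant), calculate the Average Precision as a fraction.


Computing P@k for each relevant position:
Position 1: not relevant
Position 2: not relevant
Position 3: not relevant
Position 4: not relevant
Position 5: relevant, P@5 = 1/5 = 1/5
Position 6: relevant, P@6 = 2/6 = 1/3
Position 7: relevant, P@7 = 3/7 = 3/7
Position 8: relevant, P@8 = 4/8 = 1/2
Position 9: not relevant
Position 10: not relevant
Position 11: relevant, P@11 = 5/11 = 5/11
Position 12: relevant, P@12 = 6/12 = 1/2
Position 13: not relevant
Position 14: relevant, P@14 = 7/14 = 1/2
Sum of P@k = 1/5 + 1/3 + 3/7 + 1/2 + 5/11 + 1/2 + 1/2 = 6737/2310
AP = 6737/2310 / 7 = 6737/16170

6737/16170


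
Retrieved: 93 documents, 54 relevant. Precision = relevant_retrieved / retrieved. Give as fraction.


Precision = relevant_retrieved / total_retrieved
= 54 / 93
= 54 / (54 + 39)
= 18/31

18/31


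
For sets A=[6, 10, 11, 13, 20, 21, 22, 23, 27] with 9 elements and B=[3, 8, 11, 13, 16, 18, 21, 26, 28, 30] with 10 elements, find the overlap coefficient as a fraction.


A intersect B = [11, 13, 21]
|A intersect B| = 3
min(|A|, |B|) = min(9, 10) = 9
Overlap = 3 / 9 = 1/3

1/3


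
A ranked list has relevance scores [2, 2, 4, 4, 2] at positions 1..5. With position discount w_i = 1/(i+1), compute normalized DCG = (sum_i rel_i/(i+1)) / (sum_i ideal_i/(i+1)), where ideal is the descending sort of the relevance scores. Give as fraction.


Position discount weights w_i = 1/(i+1) for i=1..5:
Weights = [1/2, 1/3, 1/4, 1/5, 1/6]
Actual relevance: [2, 2, 4, 4, 2]
DCG = 2/2 + 2/3 + 4/4 + 4/5 + 2/6 = 19/5
Ideal relevance (sorted desc): [4, 4, 2, 2, 2]
Ideal DCG = 4/2 + 4/3 + 2/4 + 2/5 + 2/6 = 137/30
nDCG = DCG / ideal_DCG = 19/5 / 137/30 = 114/137

114/137


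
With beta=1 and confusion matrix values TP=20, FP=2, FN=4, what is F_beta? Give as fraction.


P = TP/(TP+FP) = 20/22 = 10/11
R = TP/(TP+FN) = 20/24 = 5/6
beta^2 = 1^2 = 1
(1 + beta^2) = 2
Numerator = (1+beta^2)*P*R = 50/33
Denominator = beta^2*P + R = 10/11 + 5/6 = 115/66
F_beta = 20/23

20/23


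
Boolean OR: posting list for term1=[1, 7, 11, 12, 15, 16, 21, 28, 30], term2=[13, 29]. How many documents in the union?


Boolean OR: find union of posting lists
term1 docs: [1, 7, 11, 12, 15, 16, 21, 28, 30]
term2 docs: [13, 29]
Union: [1, 7, 11, 12, 13, 15, 16, 21, 28, 29, 30]
|union| = 11

11


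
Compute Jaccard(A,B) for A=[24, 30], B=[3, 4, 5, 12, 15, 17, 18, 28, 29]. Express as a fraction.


A intersect B = []
|A intersect B| = 0
A union B = [3, 4, 5, 12, 15, 17, 18, 24, 28, 29, 30]
|A union B| = 11
Jaccard = 0/11 = 0

0


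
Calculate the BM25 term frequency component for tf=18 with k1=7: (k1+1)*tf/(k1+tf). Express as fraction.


BM25 TF component = (k1+1)*tf / (k1+tf)
k1 = 7, tf = 18
Numerator = (7+1)*18 = 144
Denominator = 7 + 18 = 25
= 144/25 = 144/25

144/25
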